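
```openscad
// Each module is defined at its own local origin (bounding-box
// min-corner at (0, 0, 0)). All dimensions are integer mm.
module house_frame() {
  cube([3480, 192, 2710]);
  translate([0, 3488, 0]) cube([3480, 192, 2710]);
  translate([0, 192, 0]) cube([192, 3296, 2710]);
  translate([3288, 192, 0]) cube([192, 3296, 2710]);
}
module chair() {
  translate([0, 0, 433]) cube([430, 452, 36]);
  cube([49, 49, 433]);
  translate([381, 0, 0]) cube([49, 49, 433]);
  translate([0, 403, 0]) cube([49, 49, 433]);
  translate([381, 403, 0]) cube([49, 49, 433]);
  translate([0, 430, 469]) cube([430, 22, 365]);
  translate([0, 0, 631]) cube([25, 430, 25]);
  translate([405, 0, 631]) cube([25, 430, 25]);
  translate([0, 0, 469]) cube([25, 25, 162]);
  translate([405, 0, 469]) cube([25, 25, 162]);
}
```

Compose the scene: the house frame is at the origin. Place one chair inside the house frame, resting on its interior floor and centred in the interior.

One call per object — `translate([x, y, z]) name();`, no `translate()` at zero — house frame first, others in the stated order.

house_frame();
translate([1525, 1614, 0]) chair();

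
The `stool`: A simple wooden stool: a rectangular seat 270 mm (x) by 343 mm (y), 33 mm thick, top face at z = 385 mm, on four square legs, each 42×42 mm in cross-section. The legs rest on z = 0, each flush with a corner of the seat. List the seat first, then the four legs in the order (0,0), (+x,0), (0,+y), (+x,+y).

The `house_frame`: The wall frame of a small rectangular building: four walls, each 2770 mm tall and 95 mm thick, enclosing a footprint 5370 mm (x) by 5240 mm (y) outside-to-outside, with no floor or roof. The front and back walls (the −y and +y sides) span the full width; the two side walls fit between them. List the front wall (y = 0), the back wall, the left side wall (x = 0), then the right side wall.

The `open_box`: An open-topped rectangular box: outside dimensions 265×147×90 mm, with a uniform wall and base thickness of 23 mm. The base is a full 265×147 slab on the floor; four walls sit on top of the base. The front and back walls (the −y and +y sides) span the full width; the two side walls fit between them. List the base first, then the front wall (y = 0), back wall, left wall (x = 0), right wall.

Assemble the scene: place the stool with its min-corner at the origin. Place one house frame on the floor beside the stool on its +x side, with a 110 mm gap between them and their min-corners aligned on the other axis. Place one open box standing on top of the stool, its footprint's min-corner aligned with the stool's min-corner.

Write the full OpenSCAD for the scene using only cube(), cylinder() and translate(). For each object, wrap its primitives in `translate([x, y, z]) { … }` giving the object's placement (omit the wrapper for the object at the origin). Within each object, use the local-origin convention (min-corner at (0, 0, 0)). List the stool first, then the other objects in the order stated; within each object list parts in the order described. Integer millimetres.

translate([0, 0, 352]) cube([270, 343, 33]);
cube([42, 42, 352]);
translate([228, 0, 0]) cube([42, 42, 352]);
translate([0, 301, 0]) cube([42, 42, 352]);
translate([228, 301, 0]) cube([42, 42, 352]);
translate([380, 0, 0]) {
  cube([5370, 95, 2770]);
  translate([0, 5145, 0]) cube([5370, 95, 2770]);
  translate([0, 95, 0]) cube([95, 5050, 2770]);
  translate([5275, 95, 0]) cube([95, 5050, 2770]);
}
translate([0, 0, 385]) {
  cube([265, 147, 23]);
  translate([0, 0, 23]) cube([265, 23, 67]);
  translate([0, 124, 23]) cube([265, 23, 67]);
  translate([0, 23, 23]) cube([23, 101, 67]);
  translate([242, 23, 23]) cube([23, 101, 67]);
}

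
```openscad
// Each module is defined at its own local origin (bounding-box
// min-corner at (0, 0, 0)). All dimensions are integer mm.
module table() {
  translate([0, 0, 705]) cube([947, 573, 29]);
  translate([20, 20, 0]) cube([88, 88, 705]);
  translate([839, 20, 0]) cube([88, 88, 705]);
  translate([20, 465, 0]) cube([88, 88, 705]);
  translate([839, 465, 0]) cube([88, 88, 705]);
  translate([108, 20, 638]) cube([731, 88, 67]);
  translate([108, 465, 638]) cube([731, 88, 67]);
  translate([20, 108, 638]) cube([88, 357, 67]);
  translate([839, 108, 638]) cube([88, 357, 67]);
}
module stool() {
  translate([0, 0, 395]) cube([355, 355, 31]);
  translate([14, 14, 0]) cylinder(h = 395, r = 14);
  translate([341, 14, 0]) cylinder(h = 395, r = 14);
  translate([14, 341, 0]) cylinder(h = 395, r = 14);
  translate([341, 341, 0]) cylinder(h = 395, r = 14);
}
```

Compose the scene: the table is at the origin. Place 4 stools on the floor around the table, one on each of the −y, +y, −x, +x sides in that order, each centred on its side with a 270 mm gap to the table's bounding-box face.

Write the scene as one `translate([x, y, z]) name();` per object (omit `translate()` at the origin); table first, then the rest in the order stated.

table();
translate([296, -625, 0]) stool();
translate([296, 843, 0]) stool();
translate([-625, 109, 0]) stool();
translate([1217, 109, 0]) stool();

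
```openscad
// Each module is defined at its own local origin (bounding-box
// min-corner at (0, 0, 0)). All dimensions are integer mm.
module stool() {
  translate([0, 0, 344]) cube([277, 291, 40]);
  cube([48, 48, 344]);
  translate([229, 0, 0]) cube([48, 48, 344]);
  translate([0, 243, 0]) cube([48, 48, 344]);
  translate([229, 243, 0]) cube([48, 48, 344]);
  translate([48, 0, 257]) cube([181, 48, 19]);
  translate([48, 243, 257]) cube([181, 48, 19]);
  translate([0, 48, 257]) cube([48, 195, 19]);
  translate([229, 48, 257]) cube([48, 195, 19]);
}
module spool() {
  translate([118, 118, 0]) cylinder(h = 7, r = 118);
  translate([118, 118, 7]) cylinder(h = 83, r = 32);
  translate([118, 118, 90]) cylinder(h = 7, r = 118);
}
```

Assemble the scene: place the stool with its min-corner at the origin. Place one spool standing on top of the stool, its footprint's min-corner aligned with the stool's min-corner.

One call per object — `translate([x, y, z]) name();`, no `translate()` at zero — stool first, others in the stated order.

stool();
translate([0, 0, 384]) spool();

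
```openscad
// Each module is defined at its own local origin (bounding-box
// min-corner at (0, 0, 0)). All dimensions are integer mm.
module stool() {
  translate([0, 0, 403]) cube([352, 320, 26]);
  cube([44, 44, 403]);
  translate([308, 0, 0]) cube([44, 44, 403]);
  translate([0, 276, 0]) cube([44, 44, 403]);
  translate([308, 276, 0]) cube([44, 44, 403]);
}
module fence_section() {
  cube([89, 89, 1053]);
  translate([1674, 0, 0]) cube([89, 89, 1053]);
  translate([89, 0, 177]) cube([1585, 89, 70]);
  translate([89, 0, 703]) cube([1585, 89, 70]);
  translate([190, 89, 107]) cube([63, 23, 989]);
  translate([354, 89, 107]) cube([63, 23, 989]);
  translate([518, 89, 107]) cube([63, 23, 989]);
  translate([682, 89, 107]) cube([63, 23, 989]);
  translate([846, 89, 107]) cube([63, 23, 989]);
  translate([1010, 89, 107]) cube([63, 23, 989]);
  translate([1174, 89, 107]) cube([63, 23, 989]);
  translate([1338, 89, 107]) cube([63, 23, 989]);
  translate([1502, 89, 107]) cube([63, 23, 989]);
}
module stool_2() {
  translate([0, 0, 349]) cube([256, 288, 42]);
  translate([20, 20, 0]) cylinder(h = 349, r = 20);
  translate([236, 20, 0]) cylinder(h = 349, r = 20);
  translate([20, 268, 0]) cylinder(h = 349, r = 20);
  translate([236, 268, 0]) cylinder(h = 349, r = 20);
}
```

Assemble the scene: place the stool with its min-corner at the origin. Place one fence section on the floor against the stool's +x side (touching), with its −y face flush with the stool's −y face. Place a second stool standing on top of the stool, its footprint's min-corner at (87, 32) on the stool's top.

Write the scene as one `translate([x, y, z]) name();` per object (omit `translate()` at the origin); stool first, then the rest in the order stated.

stool();
translate([352, 0, 0]) fence_section();
translate([87, 32, 429]) stool_2();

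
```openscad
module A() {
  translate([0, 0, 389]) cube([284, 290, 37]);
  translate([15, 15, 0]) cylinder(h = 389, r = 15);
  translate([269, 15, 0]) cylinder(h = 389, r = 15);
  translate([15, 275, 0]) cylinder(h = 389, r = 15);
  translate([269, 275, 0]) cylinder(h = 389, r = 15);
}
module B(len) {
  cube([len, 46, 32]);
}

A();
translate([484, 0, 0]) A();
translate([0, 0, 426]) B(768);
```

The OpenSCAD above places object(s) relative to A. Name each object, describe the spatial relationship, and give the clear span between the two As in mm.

A is a stool. B is a beam. A beam spans the tops of two stools. The clear span between the two stools is 200 mm.

Second stool starts at x = 484; first ends at x = 284; clear span = 484 − 284 = 200 mm.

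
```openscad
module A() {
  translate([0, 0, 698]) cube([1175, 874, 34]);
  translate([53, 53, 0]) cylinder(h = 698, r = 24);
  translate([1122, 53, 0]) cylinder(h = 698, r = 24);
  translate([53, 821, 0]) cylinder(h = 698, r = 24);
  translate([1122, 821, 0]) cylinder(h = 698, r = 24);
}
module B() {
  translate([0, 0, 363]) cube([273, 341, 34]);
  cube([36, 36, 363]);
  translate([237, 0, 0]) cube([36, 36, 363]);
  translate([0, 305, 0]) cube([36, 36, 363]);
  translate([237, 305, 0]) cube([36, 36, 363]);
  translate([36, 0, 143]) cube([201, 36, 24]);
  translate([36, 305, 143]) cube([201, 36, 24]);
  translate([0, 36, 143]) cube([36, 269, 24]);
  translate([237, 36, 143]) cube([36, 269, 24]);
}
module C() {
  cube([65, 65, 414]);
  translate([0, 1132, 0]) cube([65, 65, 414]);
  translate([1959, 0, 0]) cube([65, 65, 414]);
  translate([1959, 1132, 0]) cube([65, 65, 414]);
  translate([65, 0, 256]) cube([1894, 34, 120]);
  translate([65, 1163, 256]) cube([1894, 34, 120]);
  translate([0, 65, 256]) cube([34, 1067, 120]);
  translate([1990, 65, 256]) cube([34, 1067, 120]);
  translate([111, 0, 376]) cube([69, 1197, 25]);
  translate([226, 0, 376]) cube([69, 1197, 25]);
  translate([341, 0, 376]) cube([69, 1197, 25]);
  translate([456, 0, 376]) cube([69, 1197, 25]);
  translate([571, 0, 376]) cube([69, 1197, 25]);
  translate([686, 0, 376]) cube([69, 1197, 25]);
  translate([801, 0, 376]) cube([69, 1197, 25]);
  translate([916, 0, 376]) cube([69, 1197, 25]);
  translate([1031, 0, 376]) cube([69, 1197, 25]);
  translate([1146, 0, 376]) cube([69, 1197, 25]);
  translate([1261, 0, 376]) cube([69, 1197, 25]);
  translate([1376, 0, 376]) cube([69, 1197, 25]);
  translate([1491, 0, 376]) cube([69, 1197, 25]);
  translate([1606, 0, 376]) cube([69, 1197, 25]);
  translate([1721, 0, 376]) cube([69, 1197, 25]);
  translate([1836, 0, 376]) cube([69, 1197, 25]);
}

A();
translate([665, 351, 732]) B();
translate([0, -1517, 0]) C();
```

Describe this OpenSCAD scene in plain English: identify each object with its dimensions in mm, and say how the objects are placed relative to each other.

A is a table with a 1175×874 mm rectangular top, 34 mm thick, top surface at z = 732 mm, supported by four round legs of 48 mm diameter, each leg's bounding box inset 29 mm from the nearest pair of top edges, running from the floor.

B is a four-legged stool. The seat is a 273×341×34 mm slab whose top surface is at z = 397 mm; four square legs, each 36×36 mm in cross-section, run from the floor (z = 0) to the underside of the seat, each flush with a corner of the seat. Four stretchers, 36 mm wide and 24 mm tall, connect adjacent legs with their undersides at z = 143 mm, each running between the inner faces of the legs it joins and aligned with the legs' outer faces on the other axis.

C is a bed frame 2024 mm long (x) by 1197 mm wide (y). Four 65×65 mm corner posts, 414 mm tall, at the corners of the footprint. Four rails of 34 mm thickness and 120 mm height run between adjacent posts with their undersides at z = 256 mm, their outer faces flush with the outside of the frame (the two x-running rails run between the posts' inner faces; the two y-running rails run between the posts' inner faces). 16 slats, each 69 mm wide (x) and 25 mm thick, lie across the top of the two x-running rails, running the full 1197 mm width of the frame in y; the slats are evenly spaced along x between the inner faces of the end posts with equal gaps (rounded down to the nearest mm) at the −x end and between each pair — any rounding remainder accumulates at the +x end.

The stool is on top of the table. The bed frame is on the floor beside the table on its −y side.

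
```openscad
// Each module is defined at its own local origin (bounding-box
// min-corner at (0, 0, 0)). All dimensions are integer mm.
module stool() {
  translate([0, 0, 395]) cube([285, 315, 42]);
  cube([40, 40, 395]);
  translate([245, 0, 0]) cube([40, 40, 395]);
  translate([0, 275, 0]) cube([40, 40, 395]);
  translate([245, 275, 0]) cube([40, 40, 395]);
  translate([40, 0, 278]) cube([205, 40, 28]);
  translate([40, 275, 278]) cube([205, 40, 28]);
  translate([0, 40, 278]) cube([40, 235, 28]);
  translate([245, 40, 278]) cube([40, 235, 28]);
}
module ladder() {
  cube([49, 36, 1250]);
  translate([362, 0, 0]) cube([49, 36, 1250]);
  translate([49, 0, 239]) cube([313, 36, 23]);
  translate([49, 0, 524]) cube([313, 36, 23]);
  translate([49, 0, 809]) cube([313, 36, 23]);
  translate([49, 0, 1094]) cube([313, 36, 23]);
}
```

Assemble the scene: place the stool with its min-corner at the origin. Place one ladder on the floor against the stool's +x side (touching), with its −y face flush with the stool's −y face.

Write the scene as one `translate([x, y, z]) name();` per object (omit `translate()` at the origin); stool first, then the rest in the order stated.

stool();
translate([285, 0, 0]) ladder();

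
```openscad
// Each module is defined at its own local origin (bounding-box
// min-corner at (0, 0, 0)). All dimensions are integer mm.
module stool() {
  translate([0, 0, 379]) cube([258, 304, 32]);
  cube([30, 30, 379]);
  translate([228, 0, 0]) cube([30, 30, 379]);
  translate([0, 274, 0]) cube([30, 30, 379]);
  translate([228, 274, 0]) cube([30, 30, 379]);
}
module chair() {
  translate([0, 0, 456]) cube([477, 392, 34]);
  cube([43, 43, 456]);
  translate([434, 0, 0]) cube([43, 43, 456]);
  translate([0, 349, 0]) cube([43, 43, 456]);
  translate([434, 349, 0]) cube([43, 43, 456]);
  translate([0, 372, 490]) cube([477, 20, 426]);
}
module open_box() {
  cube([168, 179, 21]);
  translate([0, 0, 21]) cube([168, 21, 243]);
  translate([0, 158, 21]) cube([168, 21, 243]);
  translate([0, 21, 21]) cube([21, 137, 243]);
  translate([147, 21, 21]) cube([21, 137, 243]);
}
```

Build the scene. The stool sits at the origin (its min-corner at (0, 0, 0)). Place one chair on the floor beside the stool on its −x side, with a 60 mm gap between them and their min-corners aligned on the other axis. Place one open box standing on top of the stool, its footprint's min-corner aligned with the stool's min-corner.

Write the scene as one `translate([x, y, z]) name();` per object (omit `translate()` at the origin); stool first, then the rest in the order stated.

stool();
translate([-537, 0, 0]) chair();
translate([0, 0, 411]) open_box();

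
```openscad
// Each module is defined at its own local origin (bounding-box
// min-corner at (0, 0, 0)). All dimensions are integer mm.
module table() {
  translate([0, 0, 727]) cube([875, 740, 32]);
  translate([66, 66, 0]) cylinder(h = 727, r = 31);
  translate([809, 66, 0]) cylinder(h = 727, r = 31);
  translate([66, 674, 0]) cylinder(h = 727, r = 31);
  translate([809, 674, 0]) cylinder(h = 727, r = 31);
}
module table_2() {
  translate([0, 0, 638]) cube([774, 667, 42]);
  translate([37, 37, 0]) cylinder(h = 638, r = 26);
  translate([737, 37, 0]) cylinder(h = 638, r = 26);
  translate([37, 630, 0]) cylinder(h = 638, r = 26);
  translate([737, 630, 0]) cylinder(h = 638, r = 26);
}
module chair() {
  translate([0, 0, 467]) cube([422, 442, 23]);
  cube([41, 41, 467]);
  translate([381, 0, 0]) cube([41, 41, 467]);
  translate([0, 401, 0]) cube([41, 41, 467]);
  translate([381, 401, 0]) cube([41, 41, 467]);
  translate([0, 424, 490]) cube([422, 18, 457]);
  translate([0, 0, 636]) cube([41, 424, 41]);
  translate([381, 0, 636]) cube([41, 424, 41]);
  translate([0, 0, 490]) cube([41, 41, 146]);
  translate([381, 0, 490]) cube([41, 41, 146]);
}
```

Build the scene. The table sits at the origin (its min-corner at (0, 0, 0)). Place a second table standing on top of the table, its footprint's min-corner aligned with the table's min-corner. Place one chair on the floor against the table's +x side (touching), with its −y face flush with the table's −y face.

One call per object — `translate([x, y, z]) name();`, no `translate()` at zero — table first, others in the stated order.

table();
translate([0, 0, 759]) table_2();
translate([875, 0, 0]) chair();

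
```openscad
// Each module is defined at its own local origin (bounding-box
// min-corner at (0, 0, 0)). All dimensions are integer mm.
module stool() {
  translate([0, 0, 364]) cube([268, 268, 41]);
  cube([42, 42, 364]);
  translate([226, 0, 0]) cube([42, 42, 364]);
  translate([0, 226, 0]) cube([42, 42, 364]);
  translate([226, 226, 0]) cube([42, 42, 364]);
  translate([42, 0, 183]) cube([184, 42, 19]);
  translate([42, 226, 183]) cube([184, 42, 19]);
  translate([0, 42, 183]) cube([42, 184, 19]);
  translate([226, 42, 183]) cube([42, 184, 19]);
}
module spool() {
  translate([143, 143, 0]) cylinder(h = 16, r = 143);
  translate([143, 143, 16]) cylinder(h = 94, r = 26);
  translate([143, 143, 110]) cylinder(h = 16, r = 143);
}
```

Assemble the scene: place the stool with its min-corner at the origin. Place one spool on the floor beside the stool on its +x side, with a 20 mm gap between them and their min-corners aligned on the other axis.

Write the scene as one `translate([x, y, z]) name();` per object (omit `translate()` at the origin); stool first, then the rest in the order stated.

stool();
translate([288, 0, 0]) spool();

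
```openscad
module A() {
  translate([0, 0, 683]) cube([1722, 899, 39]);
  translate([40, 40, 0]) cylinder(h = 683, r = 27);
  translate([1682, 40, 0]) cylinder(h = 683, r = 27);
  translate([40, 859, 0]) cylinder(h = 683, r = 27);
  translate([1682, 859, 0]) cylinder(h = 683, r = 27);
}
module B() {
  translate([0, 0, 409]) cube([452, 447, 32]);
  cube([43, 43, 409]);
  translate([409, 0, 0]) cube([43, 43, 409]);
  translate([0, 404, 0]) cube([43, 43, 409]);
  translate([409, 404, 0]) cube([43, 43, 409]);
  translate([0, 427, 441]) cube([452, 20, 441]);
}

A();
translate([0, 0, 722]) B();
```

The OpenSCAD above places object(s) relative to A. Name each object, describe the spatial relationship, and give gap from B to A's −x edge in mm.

The chair's min-x is at 0; the table's min-x is 0; gap = 0 mm.

A is a table. B is a chair. The chair is on top of the table. The gap from the chair to the table's −x edge is 0 mm.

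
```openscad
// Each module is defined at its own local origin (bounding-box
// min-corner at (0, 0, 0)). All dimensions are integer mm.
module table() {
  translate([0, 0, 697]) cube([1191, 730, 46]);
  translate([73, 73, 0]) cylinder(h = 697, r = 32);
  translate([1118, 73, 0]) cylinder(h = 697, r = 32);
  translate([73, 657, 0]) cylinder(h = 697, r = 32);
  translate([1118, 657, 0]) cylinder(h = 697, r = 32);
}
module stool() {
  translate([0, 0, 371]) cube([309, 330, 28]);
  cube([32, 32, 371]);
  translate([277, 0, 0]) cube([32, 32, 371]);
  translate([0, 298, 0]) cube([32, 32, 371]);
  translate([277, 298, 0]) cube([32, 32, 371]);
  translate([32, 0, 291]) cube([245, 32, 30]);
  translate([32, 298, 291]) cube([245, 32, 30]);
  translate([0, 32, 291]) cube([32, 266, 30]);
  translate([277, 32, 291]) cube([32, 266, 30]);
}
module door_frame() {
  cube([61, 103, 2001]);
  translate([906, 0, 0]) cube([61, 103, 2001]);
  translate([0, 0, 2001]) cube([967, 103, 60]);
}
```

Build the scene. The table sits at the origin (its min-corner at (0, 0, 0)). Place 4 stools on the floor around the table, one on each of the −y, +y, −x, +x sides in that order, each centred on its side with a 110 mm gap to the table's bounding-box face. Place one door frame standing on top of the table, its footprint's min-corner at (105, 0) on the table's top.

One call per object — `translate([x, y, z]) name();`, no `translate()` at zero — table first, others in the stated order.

table();
translate([441, -440, 0]) stool();
translate([441, 840, 0]) stool();
translate([-419, 200, 0]) stool();
translate([1301, 200, 0]) stool();
translate([105, 0, 743]) door_frame();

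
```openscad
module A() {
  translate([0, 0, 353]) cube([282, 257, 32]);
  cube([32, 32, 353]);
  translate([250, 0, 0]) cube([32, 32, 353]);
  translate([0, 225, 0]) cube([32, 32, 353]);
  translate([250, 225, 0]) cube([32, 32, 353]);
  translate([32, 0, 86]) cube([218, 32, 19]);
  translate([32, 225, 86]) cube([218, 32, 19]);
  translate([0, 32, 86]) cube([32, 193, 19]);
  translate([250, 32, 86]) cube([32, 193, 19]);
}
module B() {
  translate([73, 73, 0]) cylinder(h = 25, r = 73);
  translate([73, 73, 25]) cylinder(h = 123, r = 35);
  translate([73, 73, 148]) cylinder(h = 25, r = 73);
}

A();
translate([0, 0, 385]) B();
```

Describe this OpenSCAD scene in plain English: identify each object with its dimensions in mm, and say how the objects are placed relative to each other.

A is a four-legged stool. The seat is 282×257 mm, 32 mm thick, top at z = 385 mm. It stands on four square legs, each 32×32 mm in cross-section, from z = 0 to the seat underside, each flush with a corner of the seat. Four stretchers, 32 mm wide and 19 mm tall, connect adjacent legs with their undersides at z = 86 mm, each running between the inner faces of the legs it joins and aligned with the legs' outer faces on the other axis.

B is a spool: two coaxial disc flanges of radius 73 mm and thickness 25 mm, joined by a core cylinder of radius 35 mm and height 123 mm. The lower flange rests on z = 0 and the three cylinders share a vertical axis.

The spool is on top of the stool.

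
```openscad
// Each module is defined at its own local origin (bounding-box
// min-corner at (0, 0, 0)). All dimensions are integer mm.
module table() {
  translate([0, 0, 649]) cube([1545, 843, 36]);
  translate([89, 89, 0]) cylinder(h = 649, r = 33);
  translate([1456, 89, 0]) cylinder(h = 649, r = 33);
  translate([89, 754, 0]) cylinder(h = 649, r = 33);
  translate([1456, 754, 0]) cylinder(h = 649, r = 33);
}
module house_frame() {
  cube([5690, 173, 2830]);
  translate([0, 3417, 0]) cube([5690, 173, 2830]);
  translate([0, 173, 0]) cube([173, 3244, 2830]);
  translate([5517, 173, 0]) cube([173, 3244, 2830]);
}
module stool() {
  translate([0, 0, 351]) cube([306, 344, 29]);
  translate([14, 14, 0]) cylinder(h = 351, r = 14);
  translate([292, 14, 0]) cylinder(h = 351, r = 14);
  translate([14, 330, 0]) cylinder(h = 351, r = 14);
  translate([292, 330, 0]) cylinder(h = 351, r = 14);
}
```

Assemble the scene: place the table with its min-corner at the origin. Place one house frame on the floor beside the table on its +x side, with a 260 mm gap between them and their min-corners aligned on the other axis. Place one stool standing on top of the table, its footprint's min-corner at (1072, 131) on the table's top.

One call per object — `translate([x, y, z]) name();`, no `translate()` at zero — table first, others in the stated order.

table();
translate([1805, 0, 0]) house_frame();
translate([1072, 131, 685]) stool();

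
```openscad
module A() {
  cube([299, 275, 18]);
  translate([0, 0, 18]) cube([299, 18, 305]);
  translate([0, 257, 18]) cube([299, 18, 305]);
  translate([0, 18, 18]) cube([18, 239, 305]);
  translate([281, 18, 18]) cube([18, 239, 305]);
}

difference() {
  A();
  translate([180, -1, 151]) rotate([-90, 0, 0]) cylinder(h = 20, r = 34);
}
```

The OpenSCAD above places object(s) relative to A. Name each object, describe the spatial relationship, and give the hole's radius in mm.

The subtracted cylinder has r = 34 mm.

A is an open box. The open box has a circular hole through its front wall. The hole's radius is 34 mm.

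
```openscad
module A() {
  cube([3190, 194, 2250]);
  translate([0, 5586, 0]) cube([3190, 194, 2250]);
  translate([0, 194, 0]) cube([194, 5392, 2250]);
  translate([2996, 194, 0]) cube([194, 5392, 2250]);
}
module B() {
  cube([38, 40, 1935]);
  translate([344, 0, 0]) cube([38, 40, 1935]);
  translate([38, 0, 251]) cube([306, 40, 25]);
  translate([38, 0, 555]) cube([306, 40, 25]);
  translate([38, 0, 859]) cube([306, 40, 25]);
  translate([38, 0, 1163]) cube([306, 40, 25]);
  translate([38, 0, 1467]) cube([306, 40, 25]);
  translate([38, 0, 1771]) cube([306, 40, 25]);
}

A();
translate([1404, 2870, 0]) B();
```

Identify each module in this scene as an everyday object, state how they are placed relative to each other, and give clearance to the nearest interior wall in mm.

Clearances: x = 1210, y = 2676; minimum 1210 mm.

A is a house frame. B is a ladder. The ladder sits inside the house frame, centred. The clearance to the nearest interior wall is 1210 mm.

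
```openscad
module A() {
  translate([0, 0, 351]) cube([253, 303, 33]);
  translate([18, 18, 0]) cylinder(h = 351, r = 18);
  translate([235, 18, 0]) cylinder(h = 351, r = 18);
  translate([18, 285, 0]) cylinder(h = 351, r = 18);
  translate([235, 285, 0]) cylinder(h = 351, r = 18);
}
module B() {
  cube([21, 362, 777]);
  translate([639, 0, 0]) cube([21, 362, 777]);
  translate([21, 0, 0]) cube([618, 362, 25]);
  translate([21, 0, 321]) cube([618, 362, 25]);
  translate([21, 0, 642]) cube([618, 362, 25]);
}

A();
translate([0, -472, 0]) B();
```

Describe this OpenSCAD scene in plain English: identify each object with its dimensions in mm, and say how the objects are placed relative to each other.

A is a four-legged stool. The seat is 253×303 mm, 33 mm thick, top at z = 384 mm. It stands on four round legs, each 36 mm in diameter, from z = 0 to the seat underside, each leg's axis is inset half a diameter from the nearest pair of seat edges (so the leg's bounding box is flush with the corner).

B is a bookshelf 660 mm wide overall, 362 mm deep and 777 mm tall. The two sides are 21 mm thick vertical panels. 3 horizontal shelves of 25 mm thickness span between the inner faces of the sides; the lowest shelf sits on the floor and shelves are stacked with a clear vertical gap of 296 mm between each pair.

The bookshelf is on the floor beside the stool on its −y side.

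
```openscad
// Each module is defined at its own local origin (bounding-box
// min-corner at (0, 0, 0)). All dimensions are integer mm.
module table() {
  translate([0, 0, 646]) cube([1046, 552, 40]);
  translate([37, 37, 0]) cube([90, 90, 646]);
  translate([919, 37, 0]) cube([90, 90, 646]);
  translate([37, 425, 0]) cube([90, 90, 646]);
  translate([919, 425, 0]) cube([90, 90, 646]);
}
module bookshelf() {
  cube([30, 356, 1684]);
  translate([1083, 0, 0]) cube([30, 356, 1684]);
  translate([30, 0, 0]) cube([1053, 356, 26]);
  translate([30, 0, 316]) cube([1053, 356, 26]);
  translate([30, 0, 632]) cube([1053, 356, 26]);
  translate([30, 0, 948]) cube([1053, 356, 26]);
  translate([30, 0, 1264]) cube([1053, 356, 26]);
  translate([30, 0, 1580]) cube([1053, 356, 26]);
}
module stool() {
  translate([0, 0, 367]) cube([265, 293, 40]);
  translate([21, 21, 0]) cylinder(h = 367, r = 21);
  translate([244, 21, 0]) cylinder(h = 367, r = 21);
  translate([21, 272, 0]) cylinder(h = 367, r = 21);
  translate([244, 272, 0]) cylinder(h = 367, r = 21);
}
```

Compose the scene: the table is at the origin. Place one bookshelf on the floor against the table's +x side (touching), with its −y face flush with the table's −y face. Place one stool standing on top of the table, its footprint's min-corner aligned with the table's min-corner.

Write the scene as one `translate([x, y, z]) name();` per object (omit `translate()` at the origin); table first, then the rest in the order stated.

table();
translate([1046, 0, 0]) bookshelf();
translate([0, 0, 686]) stool();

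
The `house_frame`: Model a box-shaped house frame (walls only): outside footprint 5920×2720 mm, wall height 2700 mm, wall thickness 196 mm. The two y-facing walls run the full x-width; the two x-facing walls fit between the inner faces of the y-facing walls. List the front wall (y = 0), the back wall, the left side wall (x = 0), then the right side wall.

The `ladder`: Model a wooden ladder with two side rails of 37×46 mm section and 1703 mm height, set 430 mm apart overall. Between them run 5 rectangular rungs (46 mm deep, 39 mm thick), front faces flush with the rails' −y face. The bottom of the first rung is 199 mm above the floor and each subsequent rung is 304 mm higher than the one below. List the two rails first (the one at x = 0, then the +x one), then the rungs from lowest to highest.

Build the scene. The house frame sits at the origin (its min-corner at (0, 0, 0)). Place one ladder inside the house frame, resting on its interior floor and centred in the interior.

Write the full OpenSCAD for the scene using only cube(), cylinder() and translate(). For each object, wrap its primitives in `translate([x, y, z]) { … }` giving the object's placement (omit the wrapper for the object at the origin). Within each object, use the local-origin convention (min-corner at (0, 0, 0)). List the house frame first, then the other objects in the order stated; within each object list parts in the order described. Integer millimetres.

cube([5920, 196, 2700]);
translate([0, 2524, 0]) cube([5920, 196, 2700]);
translate([0, 196, 0]) cube([196, 2328, 2700]);
translate([5724, 196, 0]) cube([196, 2328, 2700]);
translate([2745, 1337, 0]) {
  cube([37, 46, 1703]);
  translate([393, 0, 0]) cube([37, 46, 1703]);
  translate([37, 0, 199]) cube([356, 46, 39]);
  translate([37, 0, 503]) cube([356, 46, 39]);
  translate([37, 0, 807]) cube([356, 46, 39]);
  translate([37, 0, 1111]) cube([356, 46, 39]);
  translate([37, 0, 1415]) cube([356, 46, 39]);
}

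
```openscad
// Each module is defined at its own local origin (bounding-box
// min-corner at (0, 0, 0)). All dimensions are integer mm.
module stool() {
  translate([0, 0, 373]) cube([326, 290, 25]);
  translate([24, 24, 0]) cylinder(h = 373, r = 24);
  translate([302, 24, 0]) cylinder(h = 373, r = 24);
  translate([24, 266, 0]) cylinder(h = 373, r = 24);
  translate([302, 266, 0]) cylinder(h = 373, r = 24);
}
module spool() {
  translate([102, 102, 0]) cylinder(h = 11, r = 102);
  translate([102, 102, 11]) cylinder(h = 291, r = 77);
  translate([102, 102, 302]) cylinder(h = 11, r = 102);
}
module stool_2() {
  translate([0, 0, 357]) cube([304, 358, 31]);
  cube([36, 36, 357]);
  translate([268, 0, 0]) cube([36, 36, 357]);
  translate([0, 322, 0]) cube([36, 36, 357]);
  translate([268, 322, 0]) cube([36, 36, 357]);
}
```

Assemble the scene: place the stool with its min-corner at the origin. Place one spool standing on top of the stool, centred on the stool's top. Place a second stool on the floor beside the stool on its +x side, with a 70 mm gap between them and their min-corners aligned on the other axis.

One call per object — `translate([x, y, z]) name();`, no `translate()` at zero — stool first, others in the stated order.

stool();
translate([61, 43, 398]) spool();
translate([396, 0, 0]) stool_2();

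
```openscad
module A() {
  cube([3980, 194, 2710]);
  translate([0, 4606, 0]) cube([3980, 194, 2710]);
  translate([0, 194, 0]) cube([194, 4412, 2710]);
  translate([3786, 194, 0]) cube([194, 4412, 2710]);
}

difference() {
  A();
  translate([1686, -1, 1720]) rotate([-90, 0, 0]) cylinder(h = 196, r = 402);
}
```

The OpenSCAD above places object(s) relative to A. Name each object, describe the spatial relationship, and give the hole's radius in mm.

A is a house frame. The house frame has a circular hole through its front wall. The hole's radius is 402 mm.

The subtracted cylinder has r = 402 mm.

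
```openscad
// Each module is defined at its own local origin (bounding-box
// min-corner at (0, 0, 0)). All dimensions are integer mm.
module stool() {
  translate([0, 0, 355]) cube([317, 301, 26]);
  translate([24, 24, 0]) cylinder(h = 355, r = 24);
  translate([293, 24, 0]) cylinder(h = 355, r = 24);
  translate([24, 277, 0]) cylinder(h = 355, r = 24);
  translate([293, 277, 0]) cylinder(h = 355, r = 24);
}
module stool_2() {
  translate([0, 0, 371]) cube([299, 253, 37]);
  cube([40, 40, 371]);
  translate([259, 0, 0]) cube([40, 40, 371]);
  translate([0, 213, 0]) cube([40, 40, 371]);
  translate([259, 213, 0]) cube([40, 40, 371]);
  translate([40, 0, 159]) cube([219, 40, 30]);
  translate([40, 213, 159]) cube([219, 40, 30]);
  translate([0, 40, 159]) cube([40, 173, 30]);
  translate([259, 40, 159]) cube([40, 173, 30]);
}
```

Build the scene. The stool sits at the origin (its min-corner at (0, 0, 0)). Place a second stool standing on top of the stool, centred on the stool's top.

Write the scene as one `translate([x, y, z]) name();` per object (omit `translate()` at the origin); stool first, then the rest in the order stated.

stool();
translate([9, 24, 381]) stool_2();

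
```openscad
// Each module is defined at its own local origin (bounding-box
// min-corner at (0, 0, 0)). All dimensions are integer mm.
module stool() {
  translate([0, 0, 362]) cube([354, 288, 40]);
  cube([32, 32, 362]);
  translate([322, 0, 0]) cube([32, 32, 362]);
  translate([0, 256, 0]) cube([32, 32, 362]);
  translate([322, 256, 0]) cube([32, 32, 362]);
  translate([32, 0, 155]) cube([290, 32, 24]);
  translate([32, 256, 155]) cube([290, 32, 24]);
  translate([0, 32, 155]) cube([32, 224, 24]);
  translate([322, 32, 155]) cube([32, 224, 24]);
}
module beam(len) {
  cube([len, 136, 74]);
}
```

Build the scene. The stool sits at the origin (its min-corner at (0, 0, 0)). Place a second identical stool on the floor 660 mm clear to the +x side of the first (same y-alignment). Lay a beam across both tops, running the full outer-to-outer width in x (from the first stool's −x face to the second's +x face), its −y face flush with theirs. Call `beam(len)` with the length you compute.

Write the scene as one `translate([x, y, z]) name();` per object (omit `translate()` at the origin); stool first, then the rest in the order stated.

stool();
translate([1014, 0, 0]) stool();
translate([0, 0, 402]) beam(1368);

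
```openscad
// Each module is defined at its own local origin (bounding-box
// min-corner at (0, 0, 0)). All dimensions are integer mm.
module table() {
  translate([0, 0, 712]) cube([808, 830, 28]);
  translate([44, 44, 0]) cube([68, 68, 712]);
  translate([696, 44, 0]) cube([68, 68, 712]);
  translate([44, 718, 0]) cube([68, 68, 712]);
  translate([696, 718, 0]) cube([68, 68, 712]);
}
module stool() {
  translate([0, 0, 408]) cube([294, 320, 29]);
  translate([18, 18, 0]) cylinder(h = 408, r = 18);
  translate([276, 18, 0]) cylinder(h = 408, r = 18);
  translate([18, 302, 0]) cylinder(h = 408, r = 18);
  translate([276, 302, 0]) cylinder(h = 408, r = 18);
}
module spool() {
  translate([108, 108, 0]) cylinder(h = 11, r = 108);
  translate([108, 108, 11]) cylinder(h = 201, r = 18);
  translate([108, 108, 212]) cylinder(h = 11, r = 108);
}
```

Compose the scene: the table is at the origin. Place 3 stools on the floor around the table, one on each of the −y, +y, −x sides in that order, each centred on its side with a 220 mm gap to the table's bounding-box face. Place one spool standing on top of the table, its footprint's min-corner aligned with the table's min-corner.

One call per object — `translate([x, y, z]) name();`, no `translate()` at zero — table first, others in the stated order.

table();
translate([257, -540, 0]) stool();
translate([257, 1050, 0]) stool();
translate([-514, 255, 0]) stool();
translate([0, 0, 740]) spool();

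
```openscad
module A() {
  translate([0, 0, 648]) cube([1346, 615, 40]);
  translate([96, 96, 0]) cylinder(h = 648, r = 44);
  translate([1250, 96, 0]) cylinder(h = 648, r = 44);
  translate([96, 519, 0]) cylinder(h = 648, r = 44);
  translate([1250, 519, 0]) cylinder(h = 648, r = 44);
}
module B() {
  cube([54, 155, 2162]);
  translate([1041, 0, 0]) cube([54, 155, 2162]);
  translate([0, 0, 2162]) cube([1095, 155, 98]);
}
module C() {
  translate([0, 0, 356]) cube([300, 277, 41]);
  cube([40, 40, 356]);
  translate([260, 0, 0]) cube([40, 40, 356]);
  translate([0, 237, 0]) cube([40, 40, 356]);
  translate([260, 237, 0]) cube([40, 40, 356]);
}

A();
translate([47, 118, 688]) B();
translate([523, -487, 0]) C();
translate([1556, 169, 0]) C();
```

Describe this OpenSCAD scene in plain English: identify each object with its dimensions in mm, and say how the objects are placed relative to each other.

A is a rectangular dining table. The top is 1346×615×40 mm with its upper surface at z = 688 mm. It stands on four round legs of 88 mm diameter, each leg's bounding box inset 52 mm from the nearest pair of top edges, running from the floor to the underside of the top.

B is a rectangular door frame: two vertical jambs of 54×155 mm section, 2162 mm tall, with a clear opening 987 mm wide between their inner faces. A header 98 mm tall and 155 mm deep lies on top of the jambs and spans the full outside width.

C is a simple wooden stool: a rectangular seat 300 mm (x) by 277 mm (y), 41 mm thick, top face at z = 397 mm, on four square legs, each 40×40 mm in cross-section. The legs rest on z = 0, each flush with a corner of the seat.

The door frame is on top of the table. Two stools sit around the table at the −y, +x sides.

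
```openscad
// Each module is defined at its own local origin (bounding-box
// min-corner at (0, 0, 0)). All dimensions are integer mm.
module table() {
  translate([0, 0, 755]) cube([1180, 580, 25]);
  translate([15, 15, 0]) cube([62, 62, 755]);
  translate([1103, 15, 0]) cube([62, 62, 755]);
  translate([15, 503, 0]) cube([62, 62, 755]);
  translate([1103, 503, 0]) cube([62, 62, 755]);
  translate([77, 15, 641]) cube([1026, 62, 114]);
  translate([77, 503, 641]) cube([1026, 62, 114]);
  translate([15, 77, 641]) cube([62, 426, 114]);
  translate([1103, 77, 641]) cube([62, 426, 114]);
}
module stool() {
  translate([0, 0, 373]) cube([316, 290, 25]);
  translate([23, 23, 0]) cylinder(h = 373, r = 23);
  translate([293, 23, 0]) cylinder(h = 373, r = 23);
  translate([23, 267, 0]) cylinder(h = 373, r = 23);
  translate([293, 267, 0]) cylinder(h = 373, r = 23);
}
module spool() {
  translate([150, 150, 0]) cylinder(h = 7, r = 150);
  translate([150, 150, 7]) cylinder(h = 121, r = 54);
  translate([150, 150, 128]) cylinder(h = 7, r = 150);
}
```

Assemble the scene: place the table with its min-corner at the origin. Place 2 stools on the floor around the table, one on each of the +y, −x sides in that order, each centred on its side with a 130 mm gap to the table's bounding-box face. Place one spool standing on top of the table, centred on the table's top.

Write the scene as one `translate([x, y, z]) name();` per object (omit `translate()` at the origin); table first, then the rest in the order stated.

table();
translate([432, 710, 0]) stool();
translate([-446, 145, 0]) stool();
translate([440, 140, 780]) spool();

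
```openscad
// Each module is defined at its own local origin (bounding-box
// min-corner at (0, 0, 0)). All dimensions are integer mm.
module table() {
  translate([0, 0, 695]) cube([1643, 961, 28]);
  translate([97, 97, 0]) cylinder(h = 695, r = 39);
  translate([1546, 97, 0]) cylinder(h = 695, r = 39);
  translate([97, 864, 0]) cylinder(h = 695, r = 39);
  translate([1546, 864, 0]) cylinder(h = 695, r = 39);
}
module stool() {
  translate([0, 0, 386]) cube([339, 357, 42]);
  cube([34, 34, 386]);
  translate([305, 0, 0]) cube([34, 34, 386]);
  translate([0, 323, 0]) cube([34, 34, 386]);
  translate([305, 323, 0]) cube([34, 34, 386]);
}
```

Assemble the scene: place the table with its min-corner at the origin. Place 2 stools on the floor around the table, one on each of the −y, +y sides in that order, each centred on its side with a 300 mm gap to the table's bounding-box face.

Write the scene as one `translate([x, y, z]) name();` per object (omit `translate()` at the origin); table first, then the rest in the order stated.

table();
translate([652, -657, 0]) stool();
translate([652, 1261, 0]) stool();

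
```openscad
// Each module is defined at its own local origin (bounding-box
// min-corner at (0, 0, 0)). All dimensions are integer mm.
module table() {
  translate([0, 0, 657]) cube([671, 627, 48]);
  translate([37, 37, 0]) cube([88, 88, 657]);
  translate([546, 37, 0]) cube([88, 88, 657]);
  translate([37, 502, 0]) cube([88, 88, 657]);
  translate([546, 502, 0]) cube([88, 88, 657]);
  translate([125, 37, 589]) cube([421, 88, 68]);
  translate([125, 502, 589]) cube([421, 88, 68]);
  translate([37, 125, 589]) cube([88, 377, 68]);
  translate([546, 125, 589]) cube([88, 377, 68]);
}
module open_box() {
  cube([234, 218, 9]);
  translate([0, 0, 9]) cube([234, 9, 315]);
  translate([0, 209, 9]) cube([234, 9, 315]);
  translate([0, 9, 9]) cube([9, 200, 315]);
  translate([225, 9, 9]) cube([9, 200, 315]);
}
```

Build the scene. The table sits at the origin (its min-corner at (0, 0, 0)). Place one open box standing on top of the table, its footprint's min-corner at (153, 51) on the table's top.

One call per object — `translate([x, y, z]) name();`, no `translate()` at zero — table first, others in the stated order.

table();
translate([153, 51, 705]) open_box();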